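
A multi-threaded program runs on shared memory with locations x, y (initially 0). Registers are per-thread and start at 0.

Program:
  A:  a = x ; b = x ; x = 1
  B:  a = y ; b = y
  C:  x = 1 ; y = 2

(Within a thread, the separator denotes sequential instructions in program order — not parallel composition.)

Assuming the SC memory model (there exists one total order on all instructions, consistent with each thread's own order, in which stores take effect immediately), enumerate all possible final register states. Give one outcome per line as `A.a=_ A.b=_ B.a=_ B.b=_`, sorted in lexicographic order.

outcome vector order: (A.a,A.b,B.a,B.b)
|SC outcomes| = 9

A.a=0 A.b=0 B.a=0 B.b=0
A.a=0 A.b=0 B.a=0 B.b=2
A.a=0 A.b=0 B.a=2 B.b=2
A.a=0 A.b=1 B.a=0 B.b=0
A.a=0 A.b=1 B.a=0 B.b=2
A.a=0 A.b=1 B.a=2 B.b=2
A.a=1 A.b=1 B.a=0 B.b=0
A.a=1 A.b=1 B.a=0 B.b=2
A.a=1 A.b=1 B.a=2 B.b=2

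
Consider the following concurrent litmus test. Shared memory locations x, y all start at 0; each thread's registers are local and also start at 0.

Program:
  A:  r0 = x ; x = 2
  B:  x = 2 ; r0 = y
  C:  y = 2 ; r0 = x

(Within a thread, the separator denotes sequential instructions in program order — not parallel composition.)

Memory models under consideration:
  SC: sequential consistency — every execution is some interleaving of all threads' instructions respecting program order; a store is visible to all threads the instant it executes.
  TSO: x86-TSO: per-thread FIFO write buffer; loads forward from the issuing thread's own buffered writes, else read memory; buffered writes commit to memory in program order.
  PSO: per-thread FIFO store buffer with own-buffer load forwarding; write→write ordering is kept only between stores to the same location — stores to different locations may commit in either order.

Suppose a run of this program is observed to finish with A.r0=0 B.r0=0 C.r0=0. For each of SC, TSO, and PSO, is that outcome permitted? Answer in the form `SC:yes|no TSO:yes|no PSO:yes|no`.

outcome vector order: (A.r0,B.r0,C.r0)
SC: 6 outcomes — {(0,0,2); (0,2,0); (0,2,2); (2,0,2); (2,2,0); (2,2,2)}
TSO: 8 outcomes — {(0,0,0); (0,0,2); (0,2,0); (0,2,2); (2,0,0); (2,0,2); (2,2,0); (2,2,2)}
PSO: 8 outcomes — {(0,0,0); (0,0,2); (0,2,0); (0,2,2); (2,0,0); (2,0,2); (2,2,0); (2,2,2)}
target (0,0,0) ∈ {TSO,PSO}

SC:no TSO:yes PSO:yes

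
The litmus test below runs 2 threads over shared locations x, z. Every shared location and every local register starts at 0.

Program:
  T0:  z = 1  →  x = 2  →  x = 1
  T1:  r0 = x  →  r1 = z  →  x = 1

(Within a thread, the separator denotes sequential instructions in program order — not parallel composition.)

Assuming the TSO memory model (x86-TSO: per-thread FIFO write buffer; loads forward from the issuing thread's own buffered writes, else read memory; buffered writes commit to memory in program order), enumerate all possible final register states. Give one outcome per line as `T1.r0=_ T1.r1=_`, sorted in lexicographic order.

T1.r0=0 T1.r1=0
T1.r0=0 T1.r1=1
T1.r0=1 T1.r1=1
T1.r0=2 T1.r1=1

outcome vector order: (T1.r0,T1.r1)
|TSO outcomes| = 4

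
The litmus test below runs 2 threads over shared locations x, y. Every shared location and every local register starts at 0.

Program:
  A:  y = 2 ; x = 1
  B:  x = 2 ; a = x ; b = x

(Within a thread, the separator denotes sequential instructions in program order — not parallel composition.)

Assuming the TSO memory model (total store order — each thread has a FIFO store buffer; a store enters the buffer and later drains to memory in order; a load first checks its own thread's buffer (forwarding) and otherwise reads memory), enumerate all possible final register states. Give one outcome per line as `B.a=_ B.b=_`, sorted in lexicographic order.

outcome vector order: (B.a,B.b)
|TSO outcomes| = 3

B.a=1 B.b=1
B.a=2 B.b=1
B.a=2 B.b=2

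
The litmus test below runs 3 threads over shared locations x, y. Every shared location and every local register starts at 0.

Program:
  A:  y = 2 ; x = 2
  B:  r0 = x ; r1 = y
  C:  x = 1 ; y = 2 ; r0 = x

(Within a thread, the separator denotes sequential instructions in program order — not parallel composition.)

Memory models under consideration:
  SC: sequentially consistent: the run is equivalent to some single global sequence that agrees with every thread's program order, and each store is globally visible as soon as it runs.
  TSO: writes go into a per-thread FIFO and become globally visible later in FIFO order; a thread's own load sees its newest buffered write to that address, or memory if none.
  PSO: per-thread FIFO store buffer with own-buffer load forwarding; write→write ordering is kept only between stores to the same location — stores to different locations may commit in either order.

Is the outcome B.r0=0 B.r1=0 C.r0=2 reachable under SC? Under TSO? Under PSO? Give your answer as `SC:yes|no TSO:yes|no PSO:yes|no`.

SC:yes TSO:yes PSO:yes

outcome vector order: (B.r0,B.r1,C.r0)
under SC → 001; 002; 021; 022; 101; 102; 121; 122; 221; 222
under TSO → 001; 002; 021; 022; 101; 102; 121; 122; 221; 222
under PSO → 001; 002; 021; 022; 101; 102; 121; 122; 201; 202; 221; 222
target 002 ∈ {SC,TSO,PSO}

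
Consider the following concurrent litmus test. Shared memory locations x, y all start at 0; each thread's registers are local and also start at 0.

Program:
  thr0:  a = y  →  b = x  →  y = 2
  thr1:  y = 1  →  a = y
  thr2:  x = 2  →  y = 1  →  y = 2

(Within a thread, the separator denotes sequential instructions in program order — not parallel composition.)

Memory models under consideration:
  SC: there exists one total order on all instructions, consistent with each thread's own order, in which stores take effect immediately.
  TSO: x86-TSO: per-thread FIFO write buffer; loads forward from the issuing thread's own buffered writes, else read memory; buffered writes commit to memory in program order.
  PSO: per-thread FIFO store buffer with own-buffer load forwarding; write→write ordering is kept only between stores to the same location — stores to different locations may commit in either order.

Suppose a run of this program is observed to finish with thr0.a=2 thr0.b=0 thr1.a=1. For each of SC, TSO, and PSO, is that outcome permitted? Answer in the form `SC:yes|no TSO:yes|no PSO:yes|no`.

outcome vector order: (thr0.a,thr0.b,thr1.a)
SC: 10 outcomes — {<0 0 1>, <0 0 2>, <0 2 1>, <0 2 2>, <1 0 1>, <1 0 2>, <1 2 1>, <1 2 2>, <2 2 1>, <2 2 2>}
TSO: 10 outcomes — {<0 0 1>, <0 0 2>, <0 2 1>, <0 2 2>, <1 0 1>, <1 0 2>, <1 2 1>, <1 2 2>, <2 2 1>, <2 2 2>}
PSO: 12 outcomes — {<0 0 1>, <0 0 2>, <0 2 1>, <0 2 2>, <1 0 1>, <1 0 2>, <1 2 1>, <1 2 2>, <2 0 1>, <2 0 2>, <2 2 1>, <2 2 2>}
target <2 0 1> ∈ {PSO}

SC:no TSO:no PSO:yes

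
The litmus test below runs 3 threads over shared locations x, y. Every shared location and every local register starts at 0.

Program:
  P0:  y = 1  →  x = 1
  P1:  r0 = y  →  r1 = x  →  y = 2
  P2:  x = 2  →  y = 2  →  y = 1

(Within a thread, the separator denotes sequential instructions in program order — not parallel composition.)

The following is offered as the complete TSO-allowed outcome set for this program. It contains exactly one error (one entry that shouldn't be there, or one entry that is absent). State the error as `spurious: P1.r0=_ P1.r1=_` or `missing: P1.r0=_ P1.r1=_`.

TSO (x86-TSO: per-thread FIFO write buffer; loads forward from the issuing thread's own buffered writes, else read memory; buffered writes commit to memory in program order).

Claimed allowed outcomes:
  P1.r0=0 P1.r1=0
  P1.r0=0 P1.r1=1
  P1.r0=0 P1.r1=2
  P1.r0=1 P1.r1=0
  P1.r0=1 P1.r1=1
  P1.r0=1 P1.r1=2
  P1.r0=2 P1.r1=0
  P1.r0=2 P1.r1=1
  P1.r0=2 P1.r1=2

spurious: P1.r0=2 P1.r1=0

outcome vector order: (P1.r0,P1.r1)
[TSO] allowed = {0/0; 0/1; 0/2; 1/0; 1/1; 1/2; 2/1; 2/2}
claimed∖TSO = {2/0}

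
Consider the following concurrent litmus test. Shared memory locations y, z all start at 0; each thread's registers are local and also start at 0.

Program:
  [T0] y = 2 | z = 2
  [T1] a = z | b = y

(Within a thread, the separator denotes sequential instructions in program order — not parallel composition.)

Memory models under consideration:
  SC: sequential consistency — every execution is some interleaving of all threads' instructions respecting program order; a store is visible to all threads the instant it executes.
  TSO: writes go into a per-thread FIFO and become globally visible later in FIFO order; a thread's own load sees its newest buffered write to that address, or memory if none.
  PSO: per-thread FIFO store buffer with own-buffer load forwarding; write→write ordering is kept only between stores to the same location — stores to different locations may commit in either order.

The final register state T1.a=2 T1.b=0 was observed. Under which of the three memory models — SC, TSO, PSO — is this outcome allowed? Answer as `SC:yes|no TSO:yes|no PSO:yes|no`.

outcome vector order: (T1.a,T1.b)
SC: 3 outcomes — {0/0; 0/2; 2/2}
TSO: 3 outcomes — {0/0; 0/2; 2/2}
PSO: 4 outcomes — {0/0; 0/2; 2/0; 2/2}
target 2/0 ∈ {PSO}

SC:no TSO:no PSO:yes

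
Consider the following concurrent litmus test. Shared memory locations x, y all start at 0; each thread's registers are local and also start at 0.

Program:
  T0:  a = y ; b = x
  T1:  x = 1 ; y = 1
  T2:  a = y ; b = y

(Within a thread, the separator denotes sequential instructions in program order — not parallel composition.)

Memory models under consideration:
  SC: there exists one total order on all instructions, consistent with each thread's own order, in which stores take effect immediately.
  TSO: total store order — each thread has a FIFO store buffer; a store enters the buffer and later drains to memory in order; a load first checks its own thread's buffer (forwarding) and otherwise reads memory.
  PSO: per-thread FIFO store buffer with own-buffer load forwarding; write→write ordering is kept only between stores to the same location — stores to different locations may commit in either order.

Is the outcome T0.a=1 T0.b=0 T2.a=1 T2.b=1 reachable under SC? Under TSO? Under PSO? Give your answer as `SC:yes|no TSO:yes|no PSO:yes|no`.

SC:no TSO:no PSO:yes

outcome vector order: (T0.a,T0.b,T2.a,T2.b)
under SC → 0000, 0001, 0011, 0100, 0101, 0111, 1100, 1101, 1111
under TSO → 0000, 0001, 0011, 0100, 0101, 0111, 1100, 1101, 1111
under PSO → 0000, 0001, 0011, 0100, 0101, 0111, 1000, 1001, 1011, 1100, 1101, 1111
target 1011 ∈ {PSO}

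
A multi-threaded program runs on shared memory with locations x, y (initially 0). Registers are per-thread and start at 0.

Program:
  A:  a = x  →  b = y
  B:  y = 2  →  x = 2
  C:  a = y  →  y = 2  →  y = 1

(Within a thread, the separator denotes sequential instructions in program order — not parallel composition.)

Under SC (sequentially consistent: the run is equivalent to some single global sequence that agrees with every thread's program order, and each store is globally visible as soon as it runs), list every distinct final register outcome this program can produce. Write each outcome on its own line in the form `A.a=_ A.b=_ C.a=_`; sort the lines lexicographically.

A.a=0 A.b=0 C.a=0
A.a=0 A.b=0 C.a=2
A.a=0 A.b=1 C.a=0
A.a=0 A.b=1 C.a=2
A.a=0 A.b=2 C.a=0
A.a=0 A.b=2 C.a=2
A.a=2 A.b=1 C.a=0
A.a=2 A.b=1 C.a=2
A.a=2 A.b=2 C.a=0
A.a=2 A.b=2 C.a=2

outcome vector order: (A.a,A.b,C.a)
|SC outcomes| = 10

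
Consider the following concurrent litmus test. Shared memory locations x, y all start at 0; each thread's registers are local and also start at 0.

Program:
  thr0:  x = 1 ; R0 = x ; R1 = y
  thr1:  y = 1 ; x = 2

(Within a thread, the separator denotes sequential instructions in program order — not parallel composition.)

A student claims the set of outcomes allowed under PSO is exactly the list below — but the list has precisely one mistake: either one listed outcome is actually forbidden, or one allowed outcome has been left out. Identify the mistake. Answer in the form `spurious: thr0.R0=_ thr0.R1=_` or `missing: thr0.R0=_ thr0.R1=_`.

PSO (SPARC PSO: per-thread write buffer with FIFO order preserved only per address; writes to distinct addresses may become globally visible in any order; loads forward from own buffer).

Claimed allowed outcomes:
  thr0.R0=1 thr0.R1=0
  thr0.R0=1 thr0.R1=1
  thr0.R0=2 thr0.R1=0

outcome vector order: (thr0.R0,thr0.R1)
[PSO] allowed = {(1,0) (1,1) (2,0) (2,1)}
PSO∖claimed = {(2,1)}

missing: thr0.R0=2 thr0.R1=1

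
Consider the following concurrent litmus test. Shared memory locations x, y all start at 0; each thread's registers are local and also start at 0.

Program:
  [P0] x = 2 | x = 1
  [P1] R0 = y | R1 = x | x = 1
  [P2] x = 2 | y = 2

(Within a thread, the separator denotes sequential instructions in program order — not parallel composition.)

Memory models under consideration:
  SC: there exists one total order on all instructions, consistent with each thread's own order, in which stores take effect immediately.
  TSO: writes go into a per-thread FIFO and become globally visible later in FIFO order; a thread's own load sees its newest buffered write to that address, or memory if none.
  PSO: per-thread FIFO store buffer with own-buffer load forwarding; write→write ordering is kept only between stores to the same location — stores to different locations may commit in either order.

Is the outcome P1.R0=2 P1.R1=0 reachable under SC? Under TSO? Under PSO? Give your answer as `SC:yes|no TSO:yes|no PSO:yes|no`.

outcome vector order: (P1.R0,P1.R1)
SC: 5 outcomes — {00, 01, 02, 21, 22}
TSO: 5 outcomes — {00, 01, 02, 21, 22}
PSO: 6 outcomes — {00, 01, 02, 20, 21, 22}
target 20 ∈ {PSO}

SC:no TSO:no PSO:yes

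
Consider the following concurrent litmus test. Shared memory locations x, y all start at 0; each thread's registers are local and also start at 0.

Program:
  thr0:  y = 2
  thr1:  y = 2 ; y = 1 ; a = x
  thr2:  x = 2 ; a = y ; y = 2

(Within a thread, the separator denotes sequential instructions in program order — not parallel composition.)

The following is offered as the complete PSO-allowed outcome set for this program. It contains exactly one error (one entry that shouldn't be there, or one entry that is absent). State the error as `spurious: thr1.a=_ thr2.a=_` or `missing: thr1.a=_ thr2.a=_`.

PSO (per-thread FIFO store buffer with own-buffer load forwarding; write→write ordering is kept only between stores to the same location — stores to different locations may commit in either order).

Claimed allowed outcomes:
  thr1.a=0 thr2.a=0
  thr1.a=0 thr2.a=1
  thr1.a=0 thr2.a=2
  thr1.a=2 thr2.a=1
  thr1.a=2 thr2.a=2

outcome vector order: (thr1.a,thr2.a)
[PSO] allowed = {<0 0>, <0 1>, <0 2>, <2 0>, <2 1>, <2 2>}
PSO∖claimed = {<2 0>}

missing: thr1.a=2 thr2.a=0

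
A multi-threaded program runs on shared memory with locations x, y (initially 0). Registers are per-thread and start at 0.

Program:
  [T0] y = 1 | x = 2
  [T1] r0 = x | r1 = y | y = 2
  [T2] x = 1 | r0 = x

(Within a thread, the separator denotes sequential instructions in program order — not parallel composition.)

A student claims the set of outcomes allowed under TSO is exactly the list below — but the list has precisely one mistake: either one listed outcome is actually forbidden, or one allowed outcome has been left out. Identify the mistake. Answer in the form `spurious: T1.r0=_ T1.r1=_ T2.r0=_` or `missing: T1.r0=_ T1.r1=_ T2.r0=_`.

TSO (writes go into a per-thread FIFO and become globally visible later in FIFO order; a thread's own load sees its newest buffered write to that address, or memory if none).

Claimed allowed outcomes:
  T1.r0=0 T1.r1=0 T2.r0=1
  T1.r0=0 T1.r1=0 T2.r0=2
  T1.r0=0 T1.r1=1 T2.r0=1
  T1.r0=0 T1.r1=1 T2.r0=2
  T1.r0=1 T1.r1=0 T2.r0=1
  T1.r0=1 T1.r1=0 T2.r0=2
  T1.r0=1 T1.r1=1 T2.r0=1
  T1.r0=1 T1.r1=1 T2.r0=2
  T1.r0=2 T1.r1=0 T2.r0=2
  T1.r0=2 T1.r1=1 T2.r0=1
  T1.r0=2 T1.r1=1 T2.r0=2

outcome vector order: (T1.r0,T1.r1,T2.r0)
TSO (10): (0,0,1), (0,0,2), (0,1,1), (0,1,2), (1,0,1), (1,0,2), (1,1,1), (1,1,2), (2,1,1), (2,1,2)
claimed∖TSO = {(2,0,2)}

spurious: T1.r0=2 T1.r1=0 T2.r0=2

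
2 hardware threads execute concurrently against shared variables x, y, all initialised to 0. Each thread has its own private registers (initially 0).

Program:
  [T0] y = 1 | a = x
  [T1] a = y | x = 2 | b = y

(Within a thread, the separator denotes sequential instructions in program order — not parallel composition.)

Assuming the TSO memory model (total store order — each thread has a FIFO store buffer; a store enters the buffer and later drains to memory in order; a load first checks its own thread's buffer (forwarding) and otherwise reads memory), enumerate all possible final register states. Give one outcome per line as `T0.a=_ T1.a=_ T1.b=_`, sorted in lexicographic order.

outcome vector order: (T0.a,T1.a,T1.b)
|TSO outcomes| = 6

T0.a=0 T1.a=0 T1.b=0
T0.a=0 T1.a=0 T1.b=1
T0.a=0 T1.a=1 T1.b=1
T0.a=2 T1.a=0 T1.b=0
T0.a=2 T1.a=0 T1.b=1
T0.a=2 T1.a=1 T1.b=1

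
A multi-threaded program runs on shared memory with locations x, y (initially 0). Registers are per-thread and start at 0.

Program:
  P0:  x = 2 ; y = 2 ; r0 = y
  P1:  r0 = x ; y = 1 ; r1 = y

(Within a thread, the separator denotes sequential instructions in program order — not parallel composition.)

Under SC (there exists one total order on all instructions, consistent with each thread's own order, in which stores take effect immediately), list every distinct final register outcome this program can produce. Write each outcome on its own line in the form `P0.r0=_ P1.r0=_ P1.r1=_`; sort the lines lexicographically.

outcome vector order: (P0.r0,P1.r0,P1.r1)
|SC outcomes| = 6

P0.r0=1 P1.r0=0 P1.r1=1
P0.r0=1 P1.r0=2 P1.r1=1
P0.r0=2 P1.r0=0 P1.r1=1
P0.r0=2 P1.r0=0 P1.r1=2
P0.r0=2 P1.r0=2 P1.r1=1
P0.r0=2 P1.r0=2 P1.r1=2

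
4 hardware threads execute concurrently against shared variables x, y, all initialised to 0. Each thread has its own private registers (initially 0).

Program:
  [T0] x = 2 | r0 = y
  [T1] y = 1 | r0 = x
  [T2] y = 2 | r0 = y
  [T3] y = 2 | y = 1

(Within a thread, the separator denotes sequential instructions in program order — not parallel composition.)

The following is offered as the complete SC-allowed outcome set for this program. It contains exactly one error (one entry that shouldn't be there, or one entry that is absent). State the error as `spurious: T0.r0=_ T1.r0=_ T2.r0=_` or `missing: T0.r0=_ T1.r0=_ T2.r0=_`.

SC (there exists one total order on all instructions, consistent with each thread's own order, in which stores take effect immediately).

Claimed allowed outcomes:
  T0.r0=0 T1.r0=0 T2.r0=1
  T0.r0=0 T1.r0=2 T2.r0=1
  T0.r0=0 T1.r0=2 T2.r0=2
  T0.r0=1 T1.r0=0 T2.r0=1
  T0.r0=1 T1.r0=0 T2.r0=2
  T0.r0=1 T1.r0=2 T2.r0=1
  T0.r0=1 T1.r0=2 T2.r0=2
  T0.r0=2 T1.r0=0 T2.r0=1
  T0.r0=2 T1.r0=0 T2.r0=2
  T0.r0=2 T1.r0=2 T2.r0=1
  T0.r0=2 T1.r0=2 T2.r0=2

spurious: T0.r0=0 T1.r0=0 T2.r0=1

outcome vector order: (T0.r0,T1.r0,T2.r0)
under SC → (0,2,1); (0,2,2); (1,0,1); (1,0,2); (1,2,1); (1,2,2); (2,0,1); (2,0,2); (2,2,1); (2,2,2)
claimed∖SC = {(0,0,1)}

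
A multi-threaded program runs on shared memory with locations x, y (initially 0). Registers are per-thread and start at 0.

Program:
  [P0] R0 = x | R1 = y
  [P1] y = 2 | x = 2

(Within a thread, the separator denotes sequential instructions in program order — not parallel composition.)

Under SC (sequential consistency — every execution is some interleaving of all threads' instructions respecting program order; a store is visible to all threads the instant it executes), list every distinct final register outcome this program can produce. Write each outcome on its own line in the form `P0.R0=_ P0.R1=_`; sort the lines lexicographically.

P0.R0=0 P0.R1=0
P0.R0=0 P0.R1=2
P0.R0=2 P0.R1=2

outcome vector order: (P0.R0,P0.R1)
|SC outcomes| = 3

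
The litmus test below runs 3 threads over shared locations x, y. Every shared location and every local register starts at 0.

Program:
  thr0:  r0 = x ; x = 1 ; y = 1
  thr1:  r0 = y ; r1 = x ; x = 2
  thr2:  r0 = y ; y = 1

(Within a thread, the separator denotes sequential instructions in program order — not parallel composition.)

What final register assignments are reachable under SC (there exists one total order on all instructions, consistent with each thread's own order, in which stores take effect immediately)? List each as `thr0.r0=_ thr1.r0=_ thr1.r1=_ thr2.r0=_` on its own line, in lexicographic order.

thr0.r0=0 thr1.r0=0 thr1.r1=0 thr2.r0=0
thr0.r0=0 thr1.r0=0 thr1.r1=0 thr2.r0=1
thr0.r0=0 thr1.r0=0 thr1.r1=1 thr2.r0=0
thr0.r0=0 thr1.r0=0 thr1.r1=1 thr2.r0=1
thr0.r0=0 thr1.r0=1 thr1.r1=0 thr2.r0=0
thr0.r0=0 thr1.r0=1 thr1.r1=1 thr2.r0=0
thr0.r0=0 thr1.r0=1 thr1.r1=1 thr2.r0=1
thr0.r0=2 thr1.r0=0 thr1.r1=0 thr2.r0=0
thr0.r0=2 thr1.r0=0 thr1.r1=0 thr2.r0=1
thr0.r0=2 thr1.r0=1 thr1.r1=0 thr2.r0=0

outcome vector order: (thr0.r0,thr1.r0,thr1.r1,thr2.r0)
|SC outcomes| = 10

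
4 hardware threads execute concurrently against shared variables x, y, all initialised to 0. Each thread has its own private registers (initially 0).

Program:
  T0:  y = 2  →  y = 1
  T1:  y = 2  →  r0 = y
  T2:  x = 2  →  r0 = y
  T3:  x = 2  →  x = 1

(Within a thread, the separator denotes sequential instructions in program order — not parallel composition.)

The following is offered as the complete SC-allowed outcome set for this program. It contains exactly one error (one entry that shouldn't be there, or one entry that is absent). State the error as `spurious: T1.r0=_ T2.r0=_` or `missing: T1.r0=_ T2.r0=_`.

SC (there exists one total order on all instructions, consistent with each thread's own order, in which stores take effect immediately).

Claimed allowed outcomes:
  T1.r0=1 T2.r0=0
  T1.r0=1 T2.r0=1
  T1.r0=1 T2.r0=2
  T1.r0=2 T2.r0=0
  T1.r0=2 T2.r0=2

missing: T1.r0=2 T2.r0=1

outcome vector order: (T1.r0,T2.r0)
[SC] allowed = {(1,0), (1,1), (1,2), (2,0), (2,1), (2,2)}
SC∖claimed = {(2,1)}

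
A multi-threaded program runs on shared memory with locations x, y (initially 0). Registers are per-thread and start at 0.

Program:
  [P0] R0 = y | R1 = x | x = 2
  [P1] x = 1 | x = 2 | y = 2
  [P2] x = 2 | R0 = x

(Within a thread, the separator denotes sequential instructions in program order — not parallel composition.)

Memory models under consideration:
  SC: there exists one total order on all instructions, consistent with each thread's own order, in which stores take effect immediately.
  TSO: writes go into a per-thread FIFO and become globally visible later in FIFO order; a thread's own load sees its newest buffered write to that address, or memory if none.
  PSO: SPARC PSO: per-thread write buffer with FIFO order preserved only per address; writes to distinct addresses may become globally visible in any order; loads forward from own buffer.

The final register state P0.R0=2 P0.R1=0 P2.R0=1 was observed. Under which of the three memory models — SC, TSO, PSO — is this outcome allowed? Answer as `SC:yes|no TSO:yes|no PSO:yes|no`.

SC:no TSO:no PSO:yes

outcome vector order: (P0.R0,P0.R1,P2.R0)
under SC → 001; 002; 011; 012; 021; 022; 221; 222
under TSO → 001; 002; 011; 012; 021; 022; 221; 222
under PSO → 001; 002; 011; 012; 021; 022; 201; 202; 211; 212; 221; 222
target 201 ∈ {PSO}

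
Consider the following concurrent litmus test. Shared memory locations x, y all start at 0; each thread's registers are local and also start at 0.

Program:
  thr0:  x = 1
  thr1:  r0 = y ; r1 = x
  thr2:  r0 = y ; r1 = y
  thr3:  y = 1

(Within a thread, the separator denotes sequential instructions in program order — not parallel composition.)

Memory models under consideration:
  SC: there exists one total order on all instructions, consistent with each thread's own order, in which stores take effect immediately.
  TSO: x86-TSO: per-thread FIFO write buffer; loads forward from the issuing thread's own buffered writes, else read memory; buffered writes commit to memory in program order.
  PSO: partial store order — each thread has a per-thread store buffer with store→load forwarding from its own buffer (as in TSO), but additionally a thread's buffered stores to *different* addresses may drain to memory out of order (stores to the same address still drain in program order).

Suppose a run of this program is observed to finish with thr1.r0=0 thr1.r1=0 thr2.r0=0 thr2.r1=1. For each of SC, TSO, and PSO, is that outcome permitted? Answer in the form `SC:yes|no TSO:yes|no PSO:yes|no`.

outcome vector order: (thr1.r0,thr1.r1,thr2.r0,thr2.r1)
under SC → 0000, 0001, 0011, 0100, 0101, 0111, 1000, 1001, 1011, 1100, 1101, 1111
under TSO → 0000, 0001, 0011, 0100, 0101, 0111, 1000, 1001, 1011, 1100, 1101, 1111
under PSO → 0000, 0001, 0011, 0100, 0101, 0111, 1000, 1001, 1011, 1100, 1101, 1111
target 0001 ∈ {SC,TSO,PSO}

SC:yes TSO:yes PSO:yes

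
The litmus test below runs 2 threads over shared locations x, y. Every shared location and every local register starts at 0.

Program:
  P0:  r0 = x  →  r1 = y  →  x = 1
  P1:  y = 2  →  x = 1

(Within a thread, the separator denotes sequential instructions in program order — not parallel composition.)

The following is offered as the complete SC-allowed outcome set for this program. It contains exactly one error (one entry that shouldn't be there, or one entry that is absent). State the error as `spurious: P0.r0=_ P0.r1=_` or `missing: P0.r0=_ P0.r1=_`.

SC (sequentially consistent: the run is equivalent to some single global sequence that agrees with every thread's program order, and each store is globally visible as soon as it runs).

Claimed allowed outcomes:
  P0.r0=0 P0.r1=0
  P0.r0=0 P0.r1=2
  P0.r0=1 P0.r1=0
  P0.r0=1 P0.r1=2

spurious: P0.r0=1 P0.r1=0

outcome vector order: (P0.r0,P0.r1)
under SC → 00 02 12
claimed∖SC = {10}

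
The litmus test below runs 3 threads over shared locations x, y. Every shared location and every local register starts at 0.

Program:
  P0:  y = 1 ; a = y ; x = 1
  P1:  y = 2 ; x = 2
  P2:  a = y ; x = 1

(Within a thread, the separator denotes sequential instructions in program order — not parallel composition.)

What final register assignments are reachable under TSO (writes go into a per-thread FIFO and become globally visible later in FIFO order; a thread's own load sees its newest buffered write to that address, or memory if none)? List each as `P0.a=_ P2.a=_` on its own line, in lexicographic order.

P0.a=1 P2.a=0
P0.a=1 P2.a=1
P0.a=1 P2.a=2
P0.a=2 P2.a=0
P0.a=2 P2.a=1
P0.a=2 P2.a=2

outcome vector order: (P0.a,P2.a)
|TSO outcomes| = 6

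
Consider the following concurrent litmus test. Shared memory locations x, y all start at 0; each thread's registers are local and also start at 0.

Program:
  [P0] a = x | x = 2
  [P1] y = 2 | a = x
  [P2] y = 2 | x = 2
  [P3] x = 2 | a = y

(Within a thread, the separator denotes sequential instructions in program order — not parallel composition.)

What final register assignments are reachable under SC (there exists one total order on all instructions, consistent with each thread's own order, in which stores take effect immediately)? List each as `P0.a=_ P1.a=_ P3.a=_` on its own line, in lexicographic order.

outcome vector order: (P0.a,P1.a,P3.a)
|SC outcomes| = 6

P0.a=0 P1.a=0 P3.a=2
P0.a=0 P1.a=2 P3.a=0
P0.a=0 P1.a=2 P3.a=2
P0.a=2 P1.a=0 P3.a=2
P0.a=2 P1.a=2 P3.a=0
P0.a=2 P1.a=2 P3.a=2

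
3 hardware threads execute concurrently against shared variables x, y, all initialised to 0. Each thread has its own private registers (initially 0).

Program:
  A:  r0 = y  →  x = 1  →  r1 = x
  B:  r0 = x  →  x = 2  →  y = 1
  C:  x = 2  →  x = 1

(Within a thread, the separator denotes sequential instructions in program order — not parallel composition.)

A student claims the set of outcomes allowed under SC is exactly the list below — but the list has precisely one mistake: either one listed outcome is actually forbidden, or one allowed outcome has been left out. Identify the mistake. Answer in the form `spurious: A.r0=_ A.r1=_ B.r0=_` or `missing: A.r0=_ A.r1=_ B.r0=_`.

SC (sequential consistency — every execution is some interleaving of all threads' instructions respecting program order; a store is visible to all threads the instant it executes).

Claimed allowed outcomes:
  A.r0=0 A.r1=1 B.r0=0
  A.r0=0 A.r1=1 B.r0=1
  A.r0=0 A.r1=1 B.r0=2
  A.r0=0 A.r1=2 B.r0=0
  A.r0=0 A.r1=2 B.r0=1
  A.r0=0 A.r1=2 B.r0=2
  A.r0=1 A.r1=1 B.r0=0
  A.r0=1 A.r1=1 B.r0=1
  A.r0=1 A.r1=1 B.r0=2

missing: A.r0=1 A.r1=2 B.r0=0

outcome vector order: (A.r0,A.r1,B.r0)
SC (10): 0/1/0; 0/1/1; 0/1/2; 0/2/0; 0/2/1; 0/2/2; 1/1/0; 1/1/1; 1/1/2; 1/2/0
SC∖claimed = {1/2/0}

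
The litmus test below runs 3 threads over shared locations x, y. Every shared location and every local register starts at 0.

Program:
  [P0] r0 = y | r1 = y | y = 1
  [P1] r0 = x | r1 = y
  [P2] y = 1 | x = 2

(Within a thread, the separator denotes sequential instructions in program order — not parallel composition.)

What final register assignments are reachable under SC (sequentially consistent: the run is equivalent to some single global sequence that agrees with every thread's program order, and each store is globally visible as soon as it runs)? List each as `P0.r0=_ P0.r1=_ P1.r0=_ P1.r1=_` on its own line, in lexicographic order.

P0.r0=0 P0.r1=0 P1.r0=0 P1.r1=0
P0.r0=0 P0.r1=0 P1.r0=0 P1.r1=1
P0.r0=0 P0.r1=0 P1.r0=2 P1.r1=1
P0.r0=0 P0.r1=1 P1.r0=0 P1.r1=0
P0.r0=0 P0.r1=1 P1.r0=0 P1.r1=1
P0.r0=0 P0.r1=1 P1.r0=2 P1.r1=1
P0.r0=1 P0.r1=1 P1.r0=0 P1.r1=0
P0.r0=1 P0.r1=1 P1.r0=0 P1.r1=1
P0.r0=1 P0.r1=1 P1.r0=2 P1.r1=1

outcome vector order: (P0.r0,P0.r1,P1.r0,P1.r1)
|SC outcomes| = 9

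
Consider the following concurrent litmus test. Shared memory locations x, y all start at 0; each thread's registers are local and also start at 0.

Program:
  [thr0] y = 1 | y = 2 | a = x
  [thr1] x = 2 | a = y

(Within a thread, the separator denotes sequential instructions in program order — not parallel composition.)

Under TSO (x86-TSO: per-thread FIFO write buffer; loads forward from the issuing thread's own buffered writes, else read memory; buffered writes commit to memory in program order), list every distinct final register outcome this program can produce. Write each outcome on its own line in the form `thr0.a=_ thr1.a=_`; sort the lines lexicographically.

outcome vector order: (thr0.a,thr1.a)
|TSO outcomes| = 6

thr0.a=0 thr1.a=0
thr0.a=0 thr1.a=1
thr0.a=0 thr1.a=2
thr0.a=2 thr1.a=0
thr0.a=2 thr1.a=1
thr0.a=2 thr1.a=2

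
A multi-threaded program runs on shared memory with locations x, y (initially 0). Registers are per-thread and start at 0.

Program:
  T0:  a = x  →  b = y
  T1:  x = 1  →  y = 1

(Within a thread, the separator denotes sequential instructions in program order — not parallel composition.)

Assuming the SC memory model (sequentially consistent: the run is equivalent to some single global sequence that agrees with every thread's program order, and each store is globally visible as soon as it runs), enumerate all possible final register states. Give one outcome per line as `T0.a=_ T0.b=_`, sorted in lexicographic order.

outcome vector order: (T0.a,T0.b)
|SC outcomes| = 4

T0.a=0 T0.b=0
T0.a=0 T0.b=1
T0.a=1 T0.b=0
T0.a=1 T0.b=1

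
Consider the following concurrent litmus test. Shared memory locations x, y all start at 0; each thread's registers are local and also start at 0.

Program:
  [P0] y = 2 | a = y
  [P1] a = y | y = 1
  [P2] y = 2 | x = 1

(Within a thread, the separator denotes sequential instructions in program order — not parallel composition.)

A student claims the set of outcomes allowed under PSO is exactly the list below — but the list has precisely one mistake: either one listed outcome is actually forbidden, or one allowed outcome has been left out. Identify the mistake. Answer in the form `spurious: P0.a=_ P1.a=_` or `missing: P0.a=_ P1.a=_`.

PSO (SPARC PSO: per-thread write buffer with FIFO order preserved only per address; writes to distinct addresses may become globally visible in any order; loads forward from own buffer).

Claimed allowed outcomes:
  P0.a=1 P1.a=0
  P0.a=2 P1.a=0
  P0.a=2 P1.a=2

outcome vector order: (P0.a,P1.a)
PSO: 4 outcomes — {(1,0) (1,2) (2,0) (2,2)}
PSO∖claimed = {(1,2)}

missing: P0.a=1 P1.a=2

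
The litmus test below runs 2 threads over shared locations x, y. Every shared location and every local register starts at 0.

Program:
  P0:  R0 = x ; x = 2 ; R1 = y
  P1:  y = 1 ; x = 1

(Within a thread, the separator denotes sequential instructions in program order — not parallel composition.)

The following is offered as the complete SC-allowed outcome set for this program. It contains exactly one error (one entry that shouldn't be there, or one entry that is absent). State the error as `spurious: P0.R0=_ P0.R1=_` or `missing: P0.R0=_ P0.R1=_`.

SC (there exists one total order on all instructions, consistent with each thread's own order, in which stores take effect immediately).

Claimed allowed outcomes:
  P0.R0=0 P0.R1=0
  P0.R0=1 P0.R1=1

outcome vector order: (P0.R0,P0.R1)
under SC → 0/0; 0/1; 1/1
SC∖claimed = {0/1}

missing: P0.R0=0 P0.R1=1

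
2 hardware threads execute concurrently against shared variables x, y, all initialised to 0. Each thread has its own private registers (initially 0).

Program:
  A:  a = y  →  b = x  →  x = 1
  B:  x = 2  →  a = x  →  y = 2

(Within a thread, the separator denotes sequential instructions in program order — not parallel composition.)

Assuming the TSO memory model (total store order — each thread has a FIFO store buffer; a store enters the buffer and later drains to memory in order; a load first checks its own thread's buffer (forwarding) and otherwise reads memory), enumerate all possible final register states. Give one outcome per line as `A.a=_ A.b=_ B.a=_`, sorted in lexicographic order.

outcome vector order: (A.a,A.b,B.a)
|TSO outcomes| = 5

A.a=0 A.b=0 B.a=1
A.a=0 A.b=0 B.a=2
A.a=0 A.b=2 B.a=1
A.a=0 A.b=2 B.a=2
A.a=2 A.b=2 B.a=2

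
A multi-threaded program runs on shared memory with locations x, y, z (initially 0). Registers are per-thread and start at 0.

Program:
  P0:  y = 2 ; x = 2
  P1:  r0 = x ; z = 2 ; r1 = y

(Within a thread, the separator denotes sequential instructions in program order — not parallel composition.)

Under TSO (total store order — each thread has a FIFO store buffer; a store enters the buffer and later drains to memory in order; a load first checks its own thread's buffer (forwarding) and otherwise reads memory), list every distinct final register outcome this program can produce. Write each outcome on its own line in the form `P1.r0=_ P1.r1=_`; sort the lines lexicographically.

outcome vector order: (P1.r0,P1.r1)
|TSO outcomes| = 3

P1.r0=0 P1.r1=0
P1.r0=0 P1.r1=2
P1.r0=2 P1.r1=2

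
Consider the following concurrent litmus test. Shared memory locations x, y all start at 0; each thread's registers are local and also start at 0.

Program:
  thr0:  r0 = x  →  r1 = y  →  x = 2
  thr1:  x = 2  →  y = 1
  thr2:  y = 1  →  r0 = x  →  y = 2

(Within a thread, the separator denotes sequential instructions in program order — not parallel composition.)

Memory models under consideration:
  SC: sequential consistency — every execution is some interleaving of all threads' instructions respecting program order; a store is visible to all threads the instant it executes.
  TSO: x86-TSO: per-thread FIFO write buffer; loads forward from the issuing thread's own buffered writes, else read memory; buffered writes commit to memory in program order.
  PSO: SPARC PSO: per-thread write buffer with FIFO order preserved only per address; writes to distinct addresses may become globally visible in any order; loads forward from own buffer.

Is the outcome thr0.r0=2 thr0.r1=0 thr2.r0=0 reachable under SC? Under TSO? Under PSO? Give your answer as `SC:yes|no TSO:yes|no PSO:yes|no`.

outcome vector order: (thr0.r0,thr0.r1,thr2.r0)
under SC → 000 002 010 012 020 022 202 210 212 220 222
under TSO → 000 002 010 012 020 022 200 202 210 212 220 222
under PSO → 000 002 010 012 020 022 200 202 210 212 220 222
target 200 ∈ {TSO,PSO}

SC:no TSO:yes PSO:yes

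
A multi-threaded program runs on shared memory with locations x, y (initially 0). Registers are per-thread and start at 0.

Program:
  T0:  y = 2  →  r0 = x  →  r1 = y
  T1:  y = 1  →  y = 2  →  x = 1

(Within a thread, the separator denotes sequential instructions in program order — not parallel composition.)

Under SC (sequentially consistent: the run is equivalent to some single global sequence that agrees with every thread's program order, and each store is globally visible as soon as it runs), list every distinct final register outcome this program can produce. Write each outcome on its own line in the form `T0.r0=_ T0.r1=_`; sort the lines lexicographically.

T0.r0=0 T0.r1=1
T0.r0=0 T0.r1=2
T0.r0=1 T0.r1=2

outcome vector order: (T0.r0,T0.r1)
|SC outcomes| = 3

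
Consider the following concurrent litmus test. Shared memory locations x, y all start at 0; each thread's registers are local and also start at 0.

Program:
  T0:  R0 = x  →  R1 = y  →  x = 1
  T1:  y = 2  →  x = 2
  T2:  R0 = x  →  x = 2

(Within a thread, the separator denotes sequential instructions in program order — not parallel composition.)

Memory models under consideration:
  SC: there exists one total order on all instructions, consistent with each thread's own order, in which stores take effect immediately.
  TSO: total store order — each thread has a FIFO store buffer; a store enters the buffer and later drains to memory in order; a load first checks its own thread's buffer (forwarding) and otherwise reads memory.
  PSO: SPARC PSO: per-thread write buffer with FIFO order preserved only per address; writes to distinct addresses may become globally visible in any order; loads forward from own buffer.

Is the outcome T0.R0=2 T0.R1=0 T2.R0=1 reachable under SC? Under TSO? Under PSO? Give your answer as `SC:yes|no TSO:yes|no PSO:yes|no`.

outcome vector order: (T0.R0,T0.R1,T2.R0)
[SC] allowed = {000; 001; 002; 020; 021; 022; 200; 220; 221; 222}
[TSO] allowed = {000; 001; 002; 020; 021; 022; 200; 220; 221; 222}
[PSO] allowed = {000; 001; 002; 020; 021; 022; 200; 201; 202; 220; 221; 222}
target 201 ∈ {PSO}

SC:no TSO:no PSO:yes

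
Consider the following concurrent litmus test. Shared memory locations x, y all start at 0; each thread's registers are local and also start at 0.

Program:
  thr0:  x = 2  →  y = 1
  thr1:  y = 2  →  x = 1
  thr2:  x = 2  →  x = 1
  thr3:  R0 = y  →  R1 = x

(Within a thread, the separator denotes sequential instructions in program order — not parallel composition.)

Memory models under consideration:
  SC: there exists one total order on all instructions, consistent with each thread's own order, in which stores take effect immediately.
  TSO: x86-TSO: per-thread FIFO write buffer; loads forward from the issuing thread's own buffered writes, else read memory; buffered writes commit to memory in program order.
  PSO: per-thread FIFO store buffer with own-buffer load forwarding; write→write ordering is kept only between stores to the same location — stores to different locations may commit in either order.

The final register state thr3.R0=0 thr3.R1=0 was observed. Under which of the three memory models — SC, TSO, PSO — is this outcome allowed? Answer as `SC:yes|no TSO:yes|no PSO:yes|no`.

SC:yes TSO:yes PSO:yes

outcome vector order: (thr3.R0,thr3.R1)
SC: 8 outcomes — {00 01 02 11 12 20 21 22}
TSO: 8 outcomes — {00 01 02 11 12 20 21 22}
PSO: 9 outcomes — {00 01 02 10 11 12 20 21 22}
target 00 ∈ {SC,TSO,PSO}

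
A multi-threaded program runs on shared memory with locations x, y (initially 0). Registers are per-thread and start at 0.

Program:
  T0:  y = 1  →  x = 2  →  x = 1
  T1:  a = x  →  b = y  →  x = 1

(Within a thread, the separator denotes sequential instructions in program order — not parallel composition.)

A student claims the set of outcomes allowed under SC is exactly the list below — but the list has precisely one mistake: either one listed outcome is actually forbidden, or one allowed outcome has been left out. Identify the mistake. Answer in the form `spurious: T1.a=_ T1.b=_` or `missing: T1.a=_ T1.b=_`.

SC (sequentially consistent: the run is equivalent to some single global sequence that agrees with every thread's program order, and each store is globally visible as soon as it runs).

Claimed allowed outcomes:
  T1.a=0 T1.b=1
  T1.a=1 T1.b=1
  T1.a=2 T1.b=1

outcome vector order: (T1.a,T1.b)
[SC] allowed = {0/0 0/1 1/1 2/1}
SC∖claimed = {0/0}

missing: T1.a=0 T1.b=0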